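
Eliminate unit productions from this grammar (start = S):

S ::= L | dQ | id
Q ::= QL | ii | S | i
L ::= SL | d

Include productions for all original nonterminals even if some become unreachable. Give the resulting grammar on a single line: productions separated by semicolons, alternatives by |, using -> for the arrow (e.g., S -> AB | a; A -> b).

S -> d | SL | dQ | id; L -> d | SL; Q -> d | i | QL | SL | dQ | id | ii

Unit productions: Q->S, S->L.
Unit pairs (A ⇒* B via units): (Q,L), (Q,S), (S,L).
S: inherits non-unit rules of {L, S} → SL | d | dQ | id.
L: inherits non-unit rules of {L} → SL | d.
Q: inherits non-unit rules of {L, Q, S} → QL | SL | d | dQ | i | id | ii.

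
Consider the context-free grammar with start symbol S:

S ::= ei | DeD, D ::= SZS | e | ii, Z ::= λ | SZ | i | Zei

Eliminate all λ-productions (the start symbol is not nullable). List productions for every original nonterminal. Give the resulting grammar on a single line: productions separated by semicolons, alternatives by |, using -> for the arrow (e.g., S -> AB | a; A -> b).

Nullable set: {Z}.
D -> SZS: Z nullable, giving SS | SZS.
Drop Z -> λ.
Z -> SZ: Z nullable, giving S | SZ.
Z -> Zei: Z nullable, giving Zei | ei.
Unchanged (no nullable symbols): S -> DeD; S -> ei; D -> e; D -> ii; Z -> i.

S -> ei | DeD; D -> e | SS | ii | SZS; Z -> S | i | SZ | ei | Zei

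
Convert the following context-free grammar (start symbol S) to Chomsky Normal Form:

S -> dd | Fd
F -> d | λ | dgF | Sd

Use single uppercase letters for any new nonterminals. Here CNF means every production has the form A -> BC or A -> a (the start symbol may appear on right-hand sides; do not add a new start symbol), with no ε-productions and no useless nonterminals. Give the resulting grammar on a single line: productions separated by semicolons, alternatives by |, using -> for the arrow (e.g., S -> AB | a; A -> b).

S -> d | AA | FA; A -> d; B -> g; C -> BF; F -> d | AB | AC | SA

Nullable: {F}; after ε-elimination: S -> d | Fd | dd; F -> d | Sd | dg | dgF.
No unit productions to eliminate.
TERM: introduce A -> d, B -> g and substitute in every rule of length ≥2.
BIN: F -> ABF becomes F -> AC, C -> BF.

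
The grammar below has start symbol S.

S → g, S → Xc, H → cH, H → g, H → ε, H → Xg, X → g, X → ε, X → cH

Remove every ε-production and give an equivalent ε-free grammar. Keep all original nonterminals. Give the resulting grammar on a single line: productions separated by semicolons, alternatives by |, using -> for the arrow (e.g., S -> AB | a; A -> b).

S -> c | g | Xc; H -> c | g | Xg | cH; X -> c | g | cH

Nullable set: {H, X}.
S -> Xc: X nullable, giving Xc | c.
Drop H -> ε.
H -> Xg: X nullable, giving Xg | g.
H -> cH: H nullable, giving c | cH.
Drop X -> ε.
X -> cH: H nullable, giving c | cH.
Unchanged (no nullable symbols): S -> g; H -> g; X -> g.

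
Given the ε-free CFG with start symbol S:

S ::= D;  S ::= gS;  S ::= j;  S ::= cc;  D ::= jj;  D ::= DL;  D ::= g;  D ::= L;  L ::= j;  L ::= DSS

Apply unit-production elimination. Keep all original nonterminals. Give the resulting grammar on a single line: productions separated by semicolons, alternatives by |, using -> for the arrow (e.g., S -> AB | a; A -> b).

Unit productions: D->L, S->D.
Unit pairs (A ⇒* B via units): (D,L), (S,D), (S,L).
S: inherits non-unit rules of {D, L, S} → DL | DSS | cc | g | gS | j | jj.
D: inherits non-unit rules of {D, L} → DL | DSS | g | j | jj.
L: inherits non-unit rules of {L} → DSS | j.

S -> g | j | DL | cc | gS | jj | DSS; D -> g | j | DL | jj | DSS; L -> j | DSS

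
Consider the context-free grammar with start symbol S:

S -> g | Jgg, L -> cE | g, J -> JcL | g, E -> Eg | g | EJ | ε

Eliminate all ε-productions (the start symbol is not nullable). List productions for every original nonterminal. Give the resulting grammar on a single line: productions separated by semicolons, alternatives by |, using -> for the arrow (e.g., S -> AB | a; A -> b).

S -> g | Jgg; E -> J | g | EJ | Eg; J -> g | JcL; L -> c | g | cE

Nullable set: {E}.
Drop E -> ε.
E -> EJ: E nullable, giving EJ | J.
E -> Eg: E nullable, giving Eg | g.
L -> cE: E nullable, giving c | cE.
Unchanged (no nullable symbols): S -> Jgg; S -> g; E -> g; J -> JcL; J -> g; L -> g.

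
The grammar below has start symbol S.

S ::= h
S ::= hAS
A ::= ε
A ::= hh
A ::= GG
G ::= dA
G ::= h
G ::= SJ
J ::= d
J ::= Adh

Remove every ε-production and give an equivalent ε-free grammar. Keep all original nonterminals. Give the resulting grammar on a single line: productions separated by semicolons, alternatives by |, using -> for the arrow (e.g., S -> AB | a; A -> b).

Nullable set: {A}.
S -> hAS: A nullable, giving hAS | hS.
Drop A -> ε.
G -> dA: A nullable, giving d | dA.
J -> Adh: A nullable, giving Adh | dh.
Unchanged (no nullable symbols): S -> h; A -> GG; A -> hh; G -> SJ; G -> h; J -> d.

S -> h | hS | hAS; A -> GG | hh; G -> d | h | SJ | dA; J -> d | dh | Adh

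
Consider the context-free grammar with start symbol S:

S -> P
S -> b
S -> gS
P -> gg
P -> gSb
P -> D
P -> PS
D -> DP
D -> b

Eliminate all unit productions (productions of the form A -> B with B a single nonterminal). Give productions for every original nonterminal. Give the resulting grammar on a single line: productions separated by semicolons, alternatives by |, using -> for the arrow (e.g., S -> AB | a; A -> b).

Unit productions: P->D, S->P.
Unit pairs (A ⇒* B via units): (P,D), (S,D), (S,P).
S: inherits non-unit rules of {D, P, S} → DP | PS | b | gS | gSb | gg.
D: inherits non-unit rules of {D} → DP | b.
P: inherits non-unit rules of {D, P} → DP | PS | b | gSb | gg.

S -> b | DP | PS | gS | gg | gSb; D -> b | DP; P -> b | DP | PS | gg | gSb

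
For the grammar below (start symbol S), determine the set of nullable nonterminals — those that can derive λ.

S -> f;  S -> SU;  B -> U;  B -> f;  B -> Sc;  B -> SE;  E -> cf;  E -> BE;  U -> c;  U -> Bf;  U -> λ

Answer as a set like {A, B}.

{B, U}

Directly nullable (have an ε-rule): {U}.
B is nullable via B -> U (every symbol on the right is already known nullable).
Not nullable: E, S — each has a terminal in every rule's right-hand side or depends on a non-nullable symbol.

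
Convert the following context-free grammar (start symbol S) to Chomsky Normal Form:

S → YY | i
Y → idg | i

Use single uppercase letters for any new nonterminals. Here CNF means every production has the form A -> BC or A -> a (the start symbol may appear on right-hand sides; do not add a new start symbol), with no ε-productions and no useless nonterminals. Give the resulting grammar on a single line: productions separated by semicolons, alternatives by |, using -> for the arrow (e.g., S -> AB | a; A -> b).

S -> i | YY; A -> i; B -> d; C -> g; D -> BC; Y -> i | AD

No ε-productions.
No unit productions to eliminate.
TERM: introduce B -> d, C -> g, A -> i and substitute in every rule of length ≥2.
BIN: Y -> ABC becomes Y -> AD, D -> BC.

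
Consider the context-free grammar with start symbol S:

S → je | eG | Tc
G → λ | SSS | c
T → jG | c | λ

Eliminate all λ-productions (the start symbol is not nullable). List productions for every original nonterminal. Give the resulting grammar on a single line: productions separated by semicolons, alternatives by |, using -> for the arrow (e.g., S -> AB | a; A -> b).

S -> c | e | Tc | eG | je; G -> c | SSS; T -> c | j | jG

Nullable set: {G, T}.
S -> Tc: T nullable, giving Tc | c.
S -> eG: G nullable, giving e | eG.
Drop G -> λ.
Drop T -> λ.
T -> jG: G nullable, giving j | jG.
Unchanged (no nullable symbols): S -> je; G -> SSS; G -> c; T -> c.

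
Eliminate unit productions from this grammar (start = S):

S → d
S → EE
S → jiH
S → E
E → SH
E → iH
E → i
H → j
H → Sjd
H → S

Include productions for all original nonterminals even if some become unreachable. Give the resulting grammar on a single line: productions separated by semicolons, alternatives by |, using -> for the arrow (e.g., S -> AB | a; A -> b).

S -> d | i | EE | SH | iH | jiH; E -> i | SH | iH; H -> d | i | j | EE | SH | iH | Sjd | jiH

Unit productions: H->S, S->E.
Unit pairs (A ⇒* B via units): (H,E), (H,S), (S,E).
S: inherits non-unit rules of {E, S} → EE | SH | d | i | iH | jiH.
E: inherits non-unit rules of {E} → SH | i | iH.
H: inherits non-unit rules of {E, H, S} → EE | SH | Sjd | d | i | iH | j | jiH.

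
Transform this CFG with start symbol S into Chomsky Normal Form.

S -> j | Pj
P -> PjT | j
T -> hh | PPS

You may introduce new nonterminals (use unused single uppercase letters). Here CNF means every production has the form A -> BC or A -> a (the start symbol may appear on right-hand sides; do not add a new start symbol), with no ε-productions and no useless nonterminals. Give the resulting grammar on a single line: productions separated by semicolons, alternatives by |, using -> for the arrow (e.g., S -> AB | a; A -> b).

S -> j | PA; A -> j; B -> h; C -> AT; D -> PS; P -> j | PC; T -> BB | PD

No ε-productions.
No unit productions to eliminate.
TERM: introduce B -> h, A -> j and substitute in every rule of length ≥2.
BIN: P -> PAT becomes P -> PC, C -> AT; T -> PPS becomes T -> PD, D -> PS.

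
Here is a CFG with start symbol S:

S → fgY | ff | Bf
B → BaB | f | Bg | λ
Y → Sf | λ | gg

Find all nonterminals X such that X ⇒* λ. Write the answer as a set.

{B, Y}

Directly nullable (have an ε-rule): {B, Y}.
Not nullable: S — each has a terminal in every rule's right-hand side or depends on a non-nullable symbol.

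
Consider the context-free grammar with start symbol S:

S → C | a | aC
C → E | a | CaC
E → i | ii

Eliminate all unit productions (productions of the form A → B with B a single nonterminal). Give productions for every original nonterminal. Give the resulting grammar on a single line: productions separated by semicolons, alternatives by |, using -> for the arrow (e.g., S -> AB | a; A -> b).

Unit productions: C->E, S->C.
Unit pairs (A ⇒* B via units): (C,E), (S,C), (S,E).
S: inherits non-unit rules of {C, E, S} → CaC | a | aC | i | ii.
C: inherits non-unit rules of {C, E} → CaC | a | i | ii.
E: inherits non-unit rules of {E} → i | ii.

S -> a | i | aC | ii | CaC; C -> a | i | ii | CaC; E -> i | ii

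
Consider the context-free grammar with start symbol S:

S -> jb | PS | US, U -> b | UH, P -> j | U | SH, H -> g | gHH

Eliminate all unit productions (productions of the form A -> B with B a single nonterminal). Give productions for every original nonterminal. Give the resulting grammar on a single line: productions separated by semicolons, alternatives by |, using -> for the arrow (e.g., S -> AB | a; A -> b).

Unit productions: P->U.
Unit pairs (A ⇒* B via units): (P,U).
S: inherits non-unit rules of {S} → PS | US | jb.
H: inherits non-unit rules of {H} → g | gHH.
P: inherits non-unit rules of {P, U} → SH | UH | b | j.
U: inherits non-unit rules of {U} → UH | b.

S -> PS | US | jb; H -> g | gHH; P -> b | j | SH | UH; U -> b | UH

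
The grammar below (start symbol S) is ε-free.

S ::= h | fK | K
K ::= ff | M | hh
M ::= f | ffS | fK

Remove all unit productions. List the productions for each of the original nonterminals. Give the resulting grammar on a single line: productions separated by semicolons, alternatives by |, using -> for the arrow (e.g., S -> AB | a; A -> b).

Unit productions: K->M, S->K.
Unit pairs (A ⇒* B via units): (K,M), (S,K), (S,M).
S: inherits non-unit rules of {K, M, S} → f | fK | ff | ffS | h | hh.
K: inherits non-unit rules of {K, M} → f | fK | ff | ffS | hh.
M: inherits non-unit rules of {M} → f | fK | ffS.

S -> f | h | fK | ff | hh | ffS; K -> f | fK | ff | hh | ffS; M -> f | fK | ffS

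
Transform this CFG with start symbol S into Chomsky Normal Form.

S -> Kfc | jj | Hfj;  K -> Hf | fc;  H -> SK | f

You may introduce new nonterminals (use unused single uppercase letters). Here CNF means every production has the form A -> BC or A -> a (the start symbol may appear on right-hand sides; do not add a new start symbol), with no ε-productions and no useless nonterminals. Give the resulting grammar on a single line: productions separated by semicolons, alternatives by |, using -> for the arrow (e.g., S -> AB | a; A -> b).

S -> CC | HD | KE; A -> f; B -> c; C -> j; D -> AC; E -> AB; H -> f | SK; K -> AB | HA

No ε-productions.
No unit productions to eliminate.
TERM: introduce B -> c, A -> f, C -> j and substitute in every rule of length ≥2.
BIN: S -> HAC becomes S -> HD, D -> AC; S -> KAB becomes S -> KE, E -> AB.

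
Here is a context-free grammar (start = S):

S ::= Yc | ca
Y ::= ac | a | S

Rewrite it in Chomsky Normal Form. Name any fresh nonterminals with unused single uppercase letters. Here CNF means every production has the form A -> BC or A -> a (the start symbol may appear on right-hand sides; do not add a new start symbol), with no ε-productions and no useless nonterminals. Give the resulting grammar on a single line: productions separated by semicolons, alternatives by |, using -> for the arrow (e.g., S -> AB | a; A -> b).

No ε-productions.
After unit-elimination: S -> Yc | ca; Y -> a | Yc | ac | ca.
TERM: introduce B -> a, A -> c and substitute in every rule of length ≥2.

S -> AB | YA; A -> c; B -> a; Y -> a | AB | BA | YA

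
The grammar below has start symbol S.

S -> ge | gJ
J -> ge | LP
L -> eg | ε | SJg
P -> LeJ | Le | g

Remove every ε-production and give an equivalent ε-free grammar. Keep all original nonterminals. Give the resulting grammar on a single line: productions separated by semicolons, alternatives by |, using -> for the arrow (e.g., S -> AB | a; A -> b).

S -> gJ | ge; J -> P | LP | ge; L -> eg | SJg; P -> e | g | Le | eJ | LeJ

Nullable set: {L}.
J -> LP: L nullable, giving LP | P.
Drop L -> ε.
P -> Le: L nullable, giving Le | e.
P -> LeJ: L nullable, giving LeJ | eJ.
Unchanged (no nullable symbols): S -> gJ; S -> ge; J -> ge; L -> SJg; L -> eg; P -> g.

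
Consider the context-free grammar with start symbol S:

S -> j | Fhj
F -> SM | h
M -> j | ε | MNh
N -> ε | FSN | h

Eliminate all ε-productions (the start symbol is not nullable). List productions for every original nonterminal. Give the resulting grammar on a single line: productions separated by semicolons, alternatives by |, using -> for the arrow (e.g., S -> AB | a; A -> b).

S -> j | Fhj; F -> S | h | SM; M -> h | j | Mh | Nh | MNh; N -> h | FS | FSN

Nullable set: {M, N}.
F -> SM: M nullable, giving S | SM.
Drop M -> ε.
M -> MNh: M, N nullable, giving MNh | Mh | Nh | h.
Drop N -> ε.
N -> FSN: N nullable, giving FS | FSN.
Unchanged (no nullable symbols): S -> Fhj; S -> j; F -> h; M -> j; N -> h.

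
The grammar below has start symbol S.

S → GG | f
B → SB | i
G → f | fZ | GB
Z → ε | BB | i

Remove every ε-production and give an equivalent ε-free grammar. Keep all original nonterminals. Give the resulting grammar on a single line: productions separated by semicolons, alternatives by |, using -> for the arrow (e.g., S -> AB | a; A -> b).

S -> f | GG; B -> i | SB; G -> f | GB | fZ; Z -> i | BB

Nullable set: {Z}.
G -> fZ: Z nullable, giving f | fZ.
Drop Z -> ε.
Unchanged (no nullable symbols): S -> GG; S -> f; B -> SB; B -> i; G -> GB; G -> f; Z -> BB; Z -> i.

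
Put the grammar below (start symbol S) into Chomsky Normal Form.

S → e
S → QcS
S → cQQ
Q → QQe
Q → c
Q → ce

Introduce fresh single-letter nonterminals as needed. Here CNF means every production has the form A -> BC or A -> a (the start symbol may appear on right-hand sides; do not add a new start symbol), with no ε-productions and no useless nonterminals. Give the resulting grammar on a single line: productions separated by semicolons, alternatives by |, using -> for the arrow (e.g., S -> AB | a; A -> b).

S -> e | BD | QE; A -> e; B -> c; C -> QA; D -> QQ; E -> BS; Q -> c | BA | QC

No ε-productions.
No unit productions to eliminate.
TERM: introduce B -> c, A -> e and substitute in every rule of length ≥2.
BIN: Q -> QQA becomes Q -> QC, C -> QA; S -> BQQ becomes S -> BD, D -> QQ; S -> QBS becomes S -> QE, E -> BS.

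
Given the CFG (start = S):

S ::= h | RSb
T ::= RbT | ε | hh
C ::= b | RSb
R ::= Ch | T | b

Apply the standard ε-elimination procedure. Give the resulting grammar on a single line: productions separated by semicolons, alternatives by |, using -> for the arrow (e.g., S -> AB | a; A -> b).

S -> h | Sb | RSb; C -> b | Sb | RSb; R -> T | b | Ch; T -> b | Rb | bT | hh | RbT

Nullable set: {R, T}.
S -> RSb: R nullable, giving RSb | Sb.
C -> RSb: R nullable, giving RSb | Sb.
R -> T: T nullable, giving T.
Drop T -> ε.
T -> RbT: R, T nullable, giving Rb | RbT | b | bT.
Unchanged (no nullable symbols): S -> h; C -> b; R -> Ch; R -> b; T -> hh.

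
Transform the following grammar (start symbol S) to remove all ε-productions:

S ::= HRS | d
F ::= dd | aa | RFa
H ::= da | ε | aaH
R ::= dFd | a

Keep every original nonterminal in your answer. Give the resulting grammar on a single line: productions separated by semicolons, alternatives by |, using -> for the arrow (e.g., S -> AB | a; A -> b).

Nullable set: {H}.
S -> HRS: H nullable, giving HRS | RS.
Drop H -> ε.
H -> aaH: H nullable, giving aa | aaH.
Unchanged (no nullable symbols): S -> d; F -> RFa; F -> aa; F -> dd; H -> da; R -> a; R -> dFd.

S -> d | RS | HRS; F -> aa | dd | RFa; H -> aa | da | aaH; R -> a | dFd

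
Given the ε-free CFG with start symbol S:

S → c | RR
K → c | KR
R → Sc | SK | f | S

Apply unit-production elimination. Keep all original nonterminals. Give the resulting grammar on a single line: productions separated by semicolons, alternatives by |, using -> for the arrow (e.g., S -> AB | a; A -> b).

S -> c | RR; K -> c | KR; R -> c | f | RR | SK | Sc

Unit productions: R->S.
Unit pairs (A ⇒* B via units): (R,S).
S: inherits non-unit rules of {S} → RR | c.
K: inherits non-unit rules of {K} → KR | c.
R: inherits non-unit rules of {R, S} → RR | SK | Sc | c | f.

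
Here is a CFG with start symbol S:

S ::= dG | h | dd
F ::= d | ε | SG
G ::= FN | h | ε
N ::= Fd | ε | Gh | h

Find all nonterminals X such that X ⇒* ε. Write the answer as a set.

Directly nullable (have an ε-rule): {F, G, N}.
Not nullable: S — each has a terminal in every rule's right-hand side or depends on a non-nullable symbol.

{F, G, N}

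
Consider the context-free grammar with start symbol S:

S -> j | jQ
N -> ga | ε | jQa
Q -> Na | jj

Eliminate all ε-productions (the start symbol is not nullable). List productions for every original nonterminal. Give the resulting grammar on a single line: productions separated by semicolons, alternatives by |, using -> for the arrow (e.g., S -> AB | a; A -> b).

S -> j | jQ; N -> ga | jQa; Q -> a | Na | jj

Nullable set: {N}.
Drop N -> ε.
Q -> Na: N nullable, giving Na | a.
Unchanged (no nullable symbols): S -> j; S -> jQ; N -> ga; N -> jQa; Q -> jj.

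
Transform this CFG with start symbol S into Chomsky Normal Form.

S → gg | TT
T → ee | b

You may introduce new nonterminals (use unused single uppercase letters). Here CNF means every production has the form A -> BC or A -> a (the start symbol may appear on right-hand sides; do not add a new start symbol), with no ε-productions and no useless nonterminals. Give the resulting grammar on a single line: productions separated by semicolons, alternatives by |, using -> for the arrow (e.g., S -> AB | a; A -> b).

S -> AA | TT; A -> g; B -> e; T -> b | BB

No ε-productions.
No unit productions to eliminate.
TERM: introduce B -> e, A -> g and substitute in every rule of length ≥2.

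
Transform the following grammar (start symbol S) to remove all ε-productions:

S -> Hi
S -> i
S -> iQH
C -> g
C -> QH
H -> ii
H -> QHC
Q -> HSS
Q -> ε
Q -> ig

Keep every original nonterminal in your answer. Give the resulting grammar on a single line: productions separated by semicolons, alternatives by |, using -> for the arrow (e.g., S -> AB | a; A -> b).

S -> i | Hi | iH | iQH; C -> H | g | QH; H -> HC | ii | QHC; Q -> ig | HSS

Nullable set: {Q}.
S -> iQH: Q nullable, giving iH | iQH.
C -> QH: Q nullable, giving H | QH.
H -> QHC: Q nullable, giving HC | QHC.
Drop Q -> ε.
Unchanged (no nullable symbols): S -> Hi; S -> i; C -> g; H -> ii; Q -> HSS; Q -> ig.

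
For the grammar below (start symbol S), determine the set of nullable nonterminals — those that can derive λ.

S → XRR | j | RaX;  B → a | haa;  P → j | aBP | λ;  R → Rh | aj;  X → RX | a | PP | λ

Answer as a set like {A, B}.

Directly nullable (have an ε-rule): {P, X}.
Not nullable: B, R, S — each has a terminal in every rule's right-hand side or depends on a non-nullable symbol.

{P, X}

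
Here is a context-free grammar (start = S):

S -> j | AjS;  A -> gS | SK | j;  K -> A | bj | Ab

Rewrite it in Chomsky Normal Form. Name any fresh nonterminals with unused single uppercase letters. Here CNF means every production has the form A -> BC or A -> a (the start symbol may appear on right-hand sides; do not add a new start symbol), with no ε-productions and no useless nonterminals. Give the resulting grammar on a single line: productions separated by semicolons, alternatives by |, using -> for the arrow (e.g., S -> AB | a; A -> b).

No ε-productions.
After unit-elimination: S -> j | AjS; A -> j | SK | gS; K -> j | Ab | SK | bj | gS.
TERM: introduce C -> b, B -> g, D -> j and substitute in every rule of length ≥2.
BIN: S -> ADS becomes S -> AE, E -> DS.

S -> j | AE; A -> j | BS | SK; B -> g; C -> b; D -> j; E -> DS; K -> j | AC | BS | CD | SK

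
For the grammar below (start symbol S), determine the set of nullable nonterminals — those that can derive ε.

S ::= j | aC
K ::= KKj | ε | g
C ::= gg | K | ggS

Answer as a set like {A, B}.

Directly nullable (have an ε-rule): {K}.
C is nullable via C -> K (every symbol on the right is already known nullable).
Not nullable: S — each has a terminal in every rule's right-hand side or depends on a non-nullable symbol.

{C, K}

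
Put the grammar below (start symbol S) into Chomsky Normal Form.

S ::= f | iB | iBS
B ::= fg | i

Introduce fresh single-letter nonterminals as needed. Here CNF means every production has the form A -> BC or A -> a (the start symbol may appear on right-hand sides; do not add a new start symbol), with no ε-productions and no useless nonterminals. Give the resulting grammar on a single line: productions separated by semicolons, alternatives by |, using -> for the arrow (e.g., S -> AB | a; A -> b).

No ε-productions.
No unit productions to eliminate.
TERM: introduce A -> f, C -> g, D -> i and substitute in every rule of length ≥2.
BIN: S -> DBS becomes S -> DE, E -> BS.

S -> f | DB | DE; A -> f; B -> i | AC; C -> g; D -> i; E -> BS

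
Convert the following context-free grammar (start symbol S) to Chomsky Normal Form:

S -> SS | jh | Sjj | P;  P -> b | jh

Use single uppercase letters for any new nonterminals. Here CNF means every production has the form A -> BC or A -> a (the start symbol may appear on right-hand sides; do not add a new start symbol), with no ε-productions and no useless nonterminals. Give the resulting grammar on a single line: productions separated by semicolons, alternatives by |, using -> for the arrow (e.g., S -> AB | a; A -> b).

S -> b | AB | SC | SS; A -> j; B -> h; C -> AA

No ε-productions.
After unit-elimination: S -> b | SS | jh | Sjj; P -> b | jh.
TERM: introduce B -> h, A -> j and substitute in every rule of length ≥2.
BIN: S -> SAA becomes S -> SC, C -> AA.
Drop unreachable/unproductive: P.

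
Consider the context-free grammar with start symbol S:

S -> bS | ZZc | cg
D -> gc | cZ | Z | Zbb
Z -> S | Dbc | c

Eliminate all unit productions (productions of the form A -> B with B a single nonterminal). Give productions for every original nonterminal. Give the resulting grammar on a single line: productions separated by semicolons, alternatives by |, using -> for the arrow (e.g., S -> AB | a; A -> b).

S -> bS | cg | ZZc; D -> c | bS | cZ | cg | gc | Dbc | ZZc | Zbb; Z -> c | bS | cg | Dbc | ZZc

Unit productions: D->Z, Z->S.
Unit pairs (A ⇒* B via units): (D,S), (D,Z), (Z,S).
S: inherits non-unit rules of {S} → ZZc | bS | cg.
D: inherits non-unit rules of {D, S, Z} → Dbc | ZZc | Zbb | bS | c | cZ | cg | gc.
Z: inherits non-unit rules of {S, Z} → Dbc | ZZc | bS | c | cg.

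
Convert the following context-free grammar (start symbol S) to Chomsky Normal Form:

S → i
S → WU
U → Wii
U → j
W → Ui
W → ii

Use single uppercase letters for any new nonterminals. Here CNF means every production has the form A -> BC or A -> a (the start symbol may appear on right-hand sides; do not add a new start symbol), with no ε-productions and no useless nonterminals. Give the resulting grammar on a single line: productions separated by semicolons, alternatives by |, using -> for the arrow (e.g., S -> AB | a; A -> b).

No ε-productions.
No unit productions to eliminate.
TERM: introduce A -> i and substitute in every rule of length ≥2.
BIN: U -> WAA becomes U -> WB, B -> AA.

S -> i | WU; A -> i; B -> AA; U -> j | WB; W -> AA | UA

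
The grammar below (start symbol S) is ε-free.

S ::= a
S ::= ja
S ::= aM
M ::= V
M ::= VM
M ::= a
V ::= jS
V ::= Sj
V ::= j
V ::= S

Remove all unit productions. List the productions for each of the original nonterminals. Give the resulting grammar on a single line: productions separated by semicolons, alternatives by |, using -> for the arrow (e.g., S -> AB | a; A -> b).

Unit productions: M->V, V->S.
Unit pairs (A ⇒* B via units): (M,S), (M,V), (V,S).
S: inherits non-unit rules of {S} → a | aM | ja.
M: inherits non-unit rules of {M, S, V} → Sj | VM | a | aM | j | jS | ja.
V: inherits non-unit rules of {S, V} → Sj | a | aM | j | jS | ja.

S -> a | aM | ja; M -> a | j | Sj | VM | aM | jS | ja; V -> a | j | Sj | aM | jS | ja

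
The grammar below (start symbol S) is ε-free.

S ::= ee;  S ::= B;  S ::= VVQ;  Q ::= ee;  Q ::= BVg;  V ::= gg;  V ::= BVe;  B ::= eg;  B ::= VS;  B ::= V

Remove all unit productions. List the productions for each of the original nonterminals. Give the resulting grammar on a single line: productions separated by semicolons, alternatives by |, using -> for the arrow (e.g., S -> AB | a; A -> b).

S -> VS | ee | eg | gg | BVe | VVQ; B -> VS | eg | gg | BVe; Q -> ee | BVg; V -> gg | BVe

Unit productions: B->V, S->B.
Unit pairs (A ⇒* B via units): (B,V), (S,B), (S,V).
S: inherits non-unit rules of {B, S, V} → BVe | VS | VVQ | ee | eg | gg.
B: inherits non-unit rules of {B, V} → BVe | VS | eg | gg.
Q: inherits non-unit rules of {Q} → BVg | ee.
V: inherits non-unit rules of {V} → BVe | gg.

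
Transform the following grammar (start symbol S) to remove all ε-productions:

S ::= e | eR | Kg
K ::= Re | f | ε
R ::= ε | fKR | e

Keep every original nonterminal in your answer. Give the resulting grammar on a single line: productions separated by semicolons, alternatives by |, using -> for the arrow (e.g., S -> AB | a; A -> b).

S -> e | g | Kg | eR; K -> e | f | Re; R -> e | f | fK | fR | fKR

Nullable set: {K, R}.
S -> Kg: K nullable, giving Kg | g.
S -> eR: R nullable, giving e | eR.
Drop K -> ε.
K -> Re: R nullable, giving Re | e.
Drop R -> ε.
R -> fKR: K, R nullable, giving f | fK | fKR | fR.
Unchanged (no nullable symbols): S -> e; K -> f; R -> e.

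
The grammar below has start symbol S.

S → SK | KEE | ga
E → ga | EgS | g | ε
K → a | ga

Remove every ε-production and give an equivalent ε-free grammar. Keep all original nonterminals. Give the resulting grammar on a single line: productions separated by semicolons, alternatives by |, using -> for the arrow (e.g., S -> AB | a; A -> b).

Nullable set: {E}.
S -> KEE: E, E nullable, giving K | KE | KEE.
Drop E -> ε.
E -> EgS: E nullable, giving EgS | gS.
Unchanged (no nullable symbols): S -> SK; S -> ga; E -> g; E -> ga; K -> a; K -> ga.

S -> K | KE | SK | ga | KEE; E -> g | gS | ga | EgS; K -> a | ga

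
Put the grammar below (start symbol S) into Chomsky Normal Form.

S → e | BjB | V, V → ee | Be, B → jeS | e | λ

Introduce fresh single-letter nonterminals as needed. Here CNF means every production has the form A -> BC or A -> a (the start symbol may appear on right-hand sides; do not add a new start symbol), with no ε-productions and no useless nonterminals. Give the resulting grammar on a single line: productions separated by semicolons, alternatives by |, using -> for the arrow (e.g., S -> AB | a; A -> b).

S -> e | j | AB | BA | BC | BE | CC; A -> j; B -> e | AD; C -> e; D -> CS; E -> AB

Nullable: {B}; after ε-elimination: S -> V | e | j | Bj | jB | BjB; B -> e | jeS; V -> e | Be | ee.
After unit-elimination: S -> e | j | Be | Bj | ee | jB | BjB; B -> e | jeS; V -> e | Be | ee.
TERM: introduce C -> e, A -> j and substitute in every rule of length ≥2.
BIN: B -> ACS becomes B -> AD, D -> CS; S -> BAB becomes S -> BE, E -> AB.
Drop unreachable/unproductive: V.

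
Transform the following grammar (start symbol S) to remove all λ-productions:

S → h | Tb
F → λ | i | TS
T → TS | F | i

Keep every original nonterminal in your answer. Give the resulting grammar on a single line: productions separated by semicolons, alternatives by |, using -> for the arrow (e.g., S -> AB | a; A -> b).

Nullable set: {F, T}.
S -> Tb: T nullable, giving Tb | b.
Drop F -> λ.
F -> TS: T nullable, giving S | TS.
T -> F: F nullable, giving F.
T -> TS: T nullable, giving S | TS.
Unchanged (no nullable symbols): S -> h; F -> i; T -> i.

S -> b | h | Tb; F -> S | i | TS; T -> F | S | i | TS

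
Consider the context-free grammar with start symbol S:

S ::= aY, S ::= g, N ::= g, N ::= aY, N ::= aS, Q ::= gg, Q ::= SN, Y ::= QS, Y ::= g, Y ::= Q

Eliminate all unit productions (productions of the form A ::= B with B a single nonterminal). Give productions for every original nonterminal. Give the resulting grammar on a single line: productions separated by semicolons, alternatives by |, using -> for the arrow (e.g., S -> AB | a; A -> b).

S -> g | aY; N -> g | aS | aY; Q -> SN | gg; Y -> g | QS | SN | gg

Unit productions: Y->Q.
Unit pairs (A ⇒* B via units): (Y,Q).
S: inherits non-unit rules of {S} → aY | g.
N: inherits non-unit rules of {N} → aS | aY | g.
Q: inherits non-unit rules of {Q} → SN | gg.
Y: inherits non-unit rules of {Q, Y} → QS | SN | g | gg.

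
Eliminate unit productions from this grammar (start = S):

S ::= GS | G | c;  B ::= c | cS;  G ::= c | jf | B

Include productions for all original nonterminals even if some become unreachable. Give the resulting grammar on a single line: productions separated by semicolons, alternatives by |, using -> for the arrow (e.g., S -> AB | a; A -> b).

S -> c | GS | cS | jf; B -> c | cS; G -> c | cS | jf

Unit productions: G->B, S->G.
Unit pairs (A ⇒* B via units): (G,B), (S,B), (S,G).
S: inherits non-unit rules of {B, G, S} → GS | c | cS | jf.
B: inherits non-unit rules of {B} → c | cS.
G: inherits non-unit rules of {B, G} → c | cS | jf.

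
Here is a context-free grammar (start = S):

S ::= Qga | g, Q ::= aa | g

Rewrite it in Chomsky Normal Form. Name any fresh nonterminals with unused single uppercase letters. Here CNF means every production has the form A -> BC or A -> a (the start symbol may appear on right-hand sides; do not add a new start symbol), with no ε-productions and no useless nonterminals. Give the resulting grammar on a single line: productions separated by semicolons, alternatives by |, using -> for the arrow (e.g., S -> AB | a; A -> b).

No ε-productions.
No unit productions to eliminate.
TERM: introduce A -> a, B -> g and substitute in every rule of length ≥2.
BIN: S -> QBA becomes S -> QC, C -> BA.

S -> g | QC; A -> a; B -> g; C -> BA; Q -> g | AA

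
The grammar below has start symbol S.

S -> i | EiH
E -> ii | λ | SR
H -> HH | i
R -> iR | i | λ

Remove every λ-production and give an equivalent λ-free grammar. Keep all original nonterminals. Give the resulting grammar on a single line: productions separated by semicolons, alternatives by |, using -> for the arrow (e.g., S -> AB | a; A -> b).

S -> i | iH | EiH; E -> S | SR | ii; H -> i | HH; R -> i | iR

Nullable set: {E, R}.
S -> EiH: E nullable, giving EiH | iH.
Drop E -> λ.
E -> SR: R nullable, giving S | SR.
Drop R -> λ.
R -> iR: R nullable, giving i | iR.
Unchanged (no nullable symbols): S -> i; E -> ii; H -> HH; H -> i; R -> i.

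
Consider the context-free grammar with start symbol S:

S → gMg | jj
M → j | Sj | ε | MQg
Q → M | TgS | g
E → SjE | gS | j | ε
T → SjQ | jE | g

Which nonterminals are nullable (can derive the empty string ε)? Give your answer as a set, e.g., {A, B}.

{E, M, Q}

Directly nullable (have an ε-rule): {E, M}.
Q is nullable via Q -> M (every symbol on the right is already known nullable).
Not nullable: S, T — each has a terminal in every rule's right-hand side or depends on a non-nullable symbol.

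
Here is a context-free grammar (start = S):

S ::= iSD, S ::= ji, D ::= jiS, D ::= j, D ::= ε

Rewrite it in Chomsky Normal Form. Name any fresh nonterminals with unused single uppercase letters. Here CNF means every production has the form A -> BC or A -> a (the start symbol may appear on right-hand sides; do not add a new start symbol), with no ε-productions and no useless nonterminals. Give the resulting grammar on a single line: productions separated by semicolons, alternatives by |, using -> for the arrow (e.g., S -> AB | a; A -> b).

S -> AB | BE | BS; A -> j; B -> i; C -> BS; D -> j | AC; E -> SD

Nullable: {D}; after ε-elimination: S -> iS | ji | iSD; D -> j | jiS.
No unit productions to eliminate.
TERM: introduce B -> i, A -> j and substitute in every rule of length ≥2.
BIN: D -> ABS becomes D -> AC, C -> BS; S -> BSD becomes S -> BE, E -> SD.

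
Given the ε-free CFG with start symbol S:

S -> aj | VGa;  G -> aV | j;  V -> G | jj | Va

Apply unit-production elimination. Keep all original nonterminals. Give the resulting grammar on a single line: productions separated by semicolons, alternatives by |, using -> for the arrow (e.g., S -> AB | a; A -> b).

Unit productions: V->G.
Unit pairs (A ⇒* B via units): (V,G).
S: inherits non-unit rules of {S} → VGa | aj.
G: inherits non-unit rules of {G} → aV | j.
V: inherits non-unit rules of {G, V} → Va | aV | j | jj.

S -> aj | VGa; G -> j | aV; V -> j | Va | aV | jj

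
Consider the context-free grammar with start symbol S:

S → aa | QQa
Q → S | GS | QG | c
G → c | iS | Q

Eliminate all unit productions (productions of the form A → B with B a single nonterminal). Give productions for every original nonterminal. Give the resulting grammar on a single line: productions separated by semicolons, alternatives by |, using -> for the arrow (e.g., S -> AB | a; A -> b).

S -> aa | QQa; G -> c | GS | QG | aa | iS | QQa; Q -> c | GS | QG | aa | QQa

Unit productions: G->Q, Q->S.
Unit pairs (A ⇒* B via units): (G,Q), (G,S), (Q,S).
S: inherits non-unit rules of {S} → QQa | aa.
G: inherits non-unit rules of {G, Q, S} → GS | QG | QQa | aa | c | iS.
Q: inherits non-unit rules of {Q, S} → GS | QG | QQa | aa | c.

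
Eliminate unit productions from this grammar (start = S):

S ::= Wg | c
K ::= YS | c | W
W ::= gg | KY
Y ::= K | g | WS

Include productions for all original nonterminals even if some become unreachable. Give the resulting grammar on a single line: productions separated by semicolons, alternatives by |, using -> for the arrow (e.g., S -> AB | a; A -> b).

S -> c | Wg; K -> c | KY | YS | gg; W -> KY | gg; Y -> c | g | KY | WS | YS | gg

Unit productions: K->W, Y->K.
Unit pairs (A ⇒* B via units): (K,W), (Y,K), (Y,W).
S: inherits non-unit rules of {S} → Wg | c.
K: inherits non-unit rules of {K, W} → KY | YS | c | gg.
W: inherits non-unit rules of {W} → KY | gg.
Y: inherits non-unit rules of {K, W, Y} → KY | WS | YS | c | g | gg.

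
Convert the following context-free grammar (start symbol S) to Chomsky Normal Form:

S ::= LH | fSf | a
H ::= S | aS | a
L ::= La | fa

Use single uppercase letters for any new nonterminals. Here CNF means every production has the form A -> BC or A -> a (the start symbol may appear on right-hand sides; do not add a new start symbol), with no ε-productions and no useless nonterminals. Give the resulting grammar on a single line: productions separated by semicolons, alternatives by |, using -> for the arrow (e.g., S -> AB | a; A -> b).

No ε-productions.
After unit-elimination: S -> a | LH | fSf; H -> a | LH | aS | fSf; L -> La | fa.
TERM: introduce A -> a, B -> f and substitute in every rule of length ≥2.
BIN: H -> BSB becomes H -> BC, C -> SB; S -> BSB becomes S -> BD, D -> SB.

S -> a | BD | LH; A -> a; B -> f; C -> SB; D -> SB; H -> a | AS | BC | LH; L -> BA | LA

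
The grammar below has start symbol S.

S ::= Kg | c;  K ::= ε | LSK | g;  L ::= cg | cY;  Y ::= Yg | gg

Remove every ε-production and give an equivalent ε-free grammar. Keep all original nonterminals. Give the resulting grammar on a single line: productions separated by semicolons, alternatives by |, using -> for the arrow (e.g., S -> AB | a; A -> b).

Nullable set: {K}.
S -> Kg: K nullable, giving Kg | g.
Drop K -> ε.
K -> LSK: K nullable, giving LS | LSK.
Unchanged (no nullable symbols): S -> c; K -> g; L -> cY; L -> cg; Y -> Yg; Y -> gg.

S -> c | g | Kg; K -> g | LS | LSK; L -> cY | cg; Y -> Yg | gg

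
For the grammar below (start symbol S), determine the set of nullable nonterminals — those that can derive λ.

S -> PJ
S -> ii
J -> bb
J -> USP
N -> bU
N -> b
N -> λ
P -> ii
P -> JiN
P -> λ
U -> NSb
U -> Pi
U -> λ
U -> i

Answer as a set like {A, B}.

Directly nullable (have an ε-rule): {N, P, U}.
Not nullable: J, S — each has a terminal in every rule's right-hand side or depends on a non-nullable symbol.

{N, P, U}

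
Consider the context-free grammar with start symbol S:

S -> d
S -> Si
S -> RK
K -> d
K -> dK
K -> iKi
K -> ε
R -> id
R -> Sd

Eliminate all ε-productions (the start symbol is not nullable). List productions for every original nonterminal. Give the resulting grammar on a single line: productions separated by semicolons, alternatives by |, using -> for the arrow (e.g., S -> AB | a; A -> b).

Nullable set: {K}.
S -> RK: K nullable, giving R | RK.
Drop K -> ε.
K -> dK: K nullable, giving d | dK.
K -> iKi: K nullable, giving iKi | ii.
Unchanged (no nullable symbols): S -> Si; S -> d; K -> d; R -> Sd; R -> id.

S -> R | d | RK | Si; K -> d | dK | ii | iKi; R -> Sd | id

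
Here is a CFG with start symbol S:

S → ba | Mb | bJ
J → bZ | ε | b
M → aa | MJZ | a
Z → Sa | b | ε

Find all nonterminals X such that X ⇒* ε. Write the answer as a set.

{J, Z}

Directly nullable (have an ε-rule): {J, Z}.
Not nullable: M, S — each has a terminal in every rule's right-hand side or depends on a non-nullable symbol.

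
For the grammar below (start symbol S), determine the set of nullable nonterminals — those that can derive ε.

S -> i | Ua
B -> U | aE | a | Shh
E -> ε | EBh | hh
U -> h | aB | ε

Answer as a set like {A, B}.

Directly nullable (have an ε-rule): {E, U}.
B is nullable via B -> U (every symbol on the right is already known nullable).
Not nullable: S — each has a terminal in every rule's right-hand side or depends on a non-nullable symbol.

{B, E, U}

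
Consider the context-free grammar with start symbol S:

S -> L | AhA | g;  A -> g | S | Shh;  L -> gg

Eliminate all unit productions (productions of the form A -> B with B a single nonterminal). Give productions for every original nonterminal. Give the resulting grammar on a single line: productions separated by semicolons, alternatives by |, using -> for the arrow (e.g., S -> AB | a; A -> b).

S -> g | gg | AhA; A -> g | gg | AhA | Shh; L -> gg

Unit productions: A->S, S->L.
Unit pairs (A ⇒* B via units): (A,L), (A,S), (S,L).
S: inherits non-unit rules of {L, S} → AhA | g | gg.
A: inherits non-unit rules of {A, L, S} → AhA | Shh | g | gg.
L: inherits non-unit rules of {L} → gg.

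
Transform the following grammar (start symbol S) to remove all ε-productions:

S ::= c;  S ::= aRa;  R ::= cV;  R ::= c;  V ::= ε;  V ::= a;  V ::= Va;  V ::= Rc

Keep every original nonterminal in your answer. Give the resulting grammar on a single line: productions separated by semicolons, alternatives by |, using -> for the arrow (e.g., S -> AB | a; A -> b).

Nullable set: {V}.
R -> cV: V nullable, giving c | cV.
Drop V -> ε.
V -> Va: V nullable, giving Va | a.
Unchanged (no nullable symbols): S -> aRa; S -> c; R -> c; V -> Rc; V -> a.

S -> c | aRa; R -> c | cV; V -> a | Rc | Va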